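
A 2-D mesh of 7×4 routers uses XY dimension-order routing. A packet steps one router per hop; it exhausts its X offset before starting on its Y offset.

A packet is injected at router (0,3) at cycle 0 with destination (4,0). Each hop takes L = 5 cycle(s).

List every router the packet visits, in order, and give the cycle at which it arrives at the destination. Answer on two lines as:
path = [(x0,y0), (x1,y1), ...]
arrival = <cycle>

t=0: at (0,3)
t=5: at (1,3) after E
t=10: at (2,3) after E
t=15: at (3,3) after E
t=20: at (4,3) after E
t=25: at (4,2) after S
t=30: at (4,1) after S
t=35: at (4,0) after S

path = [(0,3), (1,3), (2,3), (3,3), (4,3), (4,2), (4,1), (4,0)]
arrival = 35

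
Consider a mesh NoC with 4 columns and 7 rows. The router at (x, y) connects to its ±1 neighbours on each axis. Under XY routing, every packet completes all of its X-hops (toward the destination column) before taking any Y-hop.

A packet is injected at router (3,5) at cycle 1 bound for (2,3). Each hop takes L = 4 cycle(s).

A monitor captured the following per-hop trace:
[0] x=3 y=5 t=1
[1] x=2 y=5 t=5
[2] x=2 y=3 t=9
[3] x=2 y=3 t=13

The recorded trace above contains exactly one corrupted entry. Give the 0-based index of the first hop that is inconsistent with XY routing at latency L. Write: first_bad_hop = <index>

check 1→ d=(-1,0) cyc+4: ok
check 2→ d=(0,-2) cyc+4: BAD: non-unit step

first_bad_hop = 2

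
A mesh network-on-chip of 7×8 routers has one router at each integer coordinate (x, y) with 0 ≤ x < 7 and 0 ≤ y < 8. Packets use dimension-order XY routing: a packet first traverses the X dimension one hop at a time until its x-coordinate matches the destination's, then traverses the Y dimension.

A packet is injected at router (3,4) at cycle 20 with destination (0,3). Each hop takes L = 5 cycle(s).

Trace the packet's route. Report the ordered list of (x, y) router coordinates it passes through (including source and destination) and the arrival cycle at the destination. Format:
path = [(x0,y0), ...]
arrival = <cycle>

path = [(3,4), (2,4), (1,4), (0,4), (0,3)]
arrival = 40

[0] x=3 y=4 t=20
[1] x=2 y=4 t=25 →W
[2] x=1 y=4 t=30 →W
[3] x=0 y=4 t=35 →W
[4] x=0 y=3 t=40 →S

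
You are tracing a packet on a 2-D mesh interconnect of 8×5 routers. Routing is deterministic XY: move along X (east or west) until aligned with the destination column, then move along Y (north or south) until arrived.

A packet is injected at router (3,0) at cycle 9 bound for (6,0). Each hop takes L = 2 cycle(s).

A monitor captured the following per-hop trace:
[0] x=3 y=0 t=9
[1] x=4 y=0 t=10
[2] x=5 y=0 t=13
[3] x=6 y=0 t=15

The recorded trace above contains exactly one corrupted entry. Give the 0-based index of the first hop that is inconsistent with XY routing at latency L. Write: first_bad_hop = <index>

first_bad_hop = 1

hop 1: step (+1,+0), +1 cyc — BAD: Δcyc=1≠L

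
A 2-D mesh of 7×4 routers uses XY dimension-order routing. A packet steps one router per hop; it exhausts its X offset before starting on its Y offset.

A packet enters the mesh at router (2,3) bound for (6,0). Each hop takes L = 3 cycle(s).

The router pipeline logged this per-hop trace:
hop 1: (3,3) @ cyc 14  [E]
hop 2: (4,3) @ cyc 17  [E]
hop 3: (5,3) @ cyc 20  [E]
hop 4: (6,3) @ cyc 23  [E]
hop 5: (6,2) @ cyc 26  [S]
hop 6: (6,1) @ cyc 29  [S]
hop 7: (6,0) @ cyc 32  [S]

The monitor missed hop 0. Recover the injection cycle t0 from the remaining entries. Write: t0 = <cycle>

t0 = 11

The first recorded entry is hop 1 at cycle 14.
So t0 = 14 − 1·3 = 11.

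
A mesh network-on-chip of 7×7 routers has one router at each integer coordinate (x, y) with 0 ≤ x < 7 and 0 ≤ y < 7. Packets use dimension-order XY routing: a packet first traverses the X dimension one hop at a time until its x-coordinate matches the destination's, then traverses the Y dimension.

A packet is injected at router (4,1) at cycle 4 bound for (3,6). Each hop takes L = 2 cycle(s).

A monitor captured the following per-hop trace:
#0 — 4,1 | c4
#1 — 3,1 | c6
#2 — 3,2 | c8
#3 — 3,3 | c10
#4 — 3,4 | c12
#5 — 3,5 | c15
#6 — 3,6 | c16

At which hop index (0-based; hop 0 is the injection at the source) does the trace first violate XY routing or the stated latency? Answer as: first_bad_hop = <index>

[1] (-1,+0) / 2c ⇒ ok
[2] (+0,+1) / 2c ⇒ ok
[3] (+0,+1) / 2c ⇒ ok
[4] (+0,+1) / 2c ⇒ ok
[5] (+0,+1) / 3c ⇒ BAD: Δcyc=3≠L

first_bad_hop = 5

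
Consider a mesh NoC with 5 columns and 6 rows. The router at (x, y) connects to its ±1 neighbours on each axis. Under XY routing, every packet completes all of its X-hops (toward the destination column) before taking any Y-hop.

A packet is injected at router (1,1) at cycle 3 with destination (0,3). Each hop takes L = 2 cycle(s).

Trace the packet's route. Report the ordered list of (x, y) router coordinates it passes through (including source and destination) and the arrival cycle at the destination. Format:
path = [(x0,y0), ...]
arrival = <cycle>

#0 — 1,1 | c3
#1 — 0,1 | c5 | W
#2 — 0,2 | c7 | N
#3 — 0,3 | c9 | N

path = [(1,1), (0,1), (0,2), (0,3)]
arrival = 9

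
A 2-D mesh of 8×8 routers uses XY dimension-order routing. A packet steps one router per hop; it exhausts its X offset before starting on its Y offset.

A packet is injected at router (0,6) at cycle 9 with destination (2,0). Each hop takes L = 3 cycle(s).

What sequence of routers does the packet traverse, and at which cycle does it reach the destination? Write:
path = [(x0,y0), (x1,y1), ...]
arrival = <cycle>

path = [(0,6), (1,6), (2,6), (2,5), (2,4), (2,3), (2,2), (2,1), (2,0)]
arrival = 33

  0. router=(0,6) cycle=9 (inject)
  1. router=(1,6) cycle=12 dir=E
  2. router=(2,6) cycle=15 dir=E
  3. router=(2,5) cycle=18 dir=S
  4. router=(2,4) cycle=21 dir=S
  5. router=(2,3) cycle=24 dir=S
  6. router=(2,2) cycle=27 dir=S
  7. router=(2,1) cycle=30 dir=S
  8. router=(2,0) cycle=33 dir=S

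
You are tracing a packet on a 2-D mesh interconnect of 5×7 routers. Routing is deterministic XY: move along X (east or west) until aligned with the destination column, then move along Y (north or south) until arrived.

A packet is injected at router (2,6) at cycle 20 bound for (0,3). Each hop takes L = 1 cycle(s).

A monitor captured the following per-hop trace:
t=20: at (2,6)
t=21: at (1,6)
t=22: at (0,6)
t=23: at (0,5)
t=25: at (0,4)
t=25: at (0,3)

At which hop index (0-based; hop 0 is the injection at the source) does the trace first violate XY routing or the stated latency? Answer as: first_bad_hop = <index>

first_bad_hop = 4

check 1→ d=(-1,0) cyc+1: ok
check 2→ d=(-1,0) cyc+1: ok
check 3→ d=(0,-1) cyc+1: ok
check 4→ d=(0,-1) cyc+2: BAD: Δcyc=2≠L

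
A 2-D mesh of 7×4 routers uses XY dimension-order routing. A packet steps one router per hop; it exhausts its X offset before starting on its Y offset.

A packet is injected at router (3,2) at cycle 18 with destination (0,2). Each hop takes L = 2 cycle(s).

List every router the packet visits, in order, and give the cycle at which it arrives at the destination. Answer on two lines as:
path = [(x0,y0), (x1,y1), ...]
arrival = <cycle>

path = [(3,2), (2,2), (1,2), (0,2)]
arrival = 24

src (3,2)  cyc=18
W→(2,2)  cyc=20
W→(1,2)  cyc=22
W→(0,2)  cyc=24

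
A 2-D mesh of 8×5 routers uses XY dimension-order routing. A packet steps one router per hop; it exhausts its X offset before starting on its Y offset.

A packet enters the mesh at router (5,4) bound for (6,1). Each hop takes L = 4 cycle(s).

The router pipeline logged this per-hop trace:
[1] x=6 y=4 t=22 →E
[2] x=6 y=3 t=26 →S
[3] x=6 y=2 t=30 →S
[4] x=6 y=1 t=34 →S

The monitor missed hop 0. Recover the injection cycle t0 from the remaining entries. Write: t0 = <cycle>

t0 = 18

The first recorded entry is hop 1 at cycle 22.
t0 = cyc[1] − L = 22 − 4 = 18.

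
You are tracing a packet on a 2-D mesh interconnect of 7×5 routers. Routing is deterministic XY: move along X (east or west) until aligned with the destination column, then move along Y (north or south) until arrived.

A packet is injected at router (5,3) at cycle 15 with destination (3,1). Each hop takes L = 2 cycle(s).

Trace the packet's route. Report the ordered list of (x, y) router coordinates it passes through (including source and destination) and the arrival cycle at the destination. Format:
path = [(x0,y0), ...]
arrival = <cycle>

t=15: at (5,3)
t=17: at (4,3) after W
t=19: at (3,3) after W
t=21: at (3,2) after S
t=23: at (3,1) after S

path = [(5,3), (4,3), (3,3), (3,2), (3,1)]
arrival = 23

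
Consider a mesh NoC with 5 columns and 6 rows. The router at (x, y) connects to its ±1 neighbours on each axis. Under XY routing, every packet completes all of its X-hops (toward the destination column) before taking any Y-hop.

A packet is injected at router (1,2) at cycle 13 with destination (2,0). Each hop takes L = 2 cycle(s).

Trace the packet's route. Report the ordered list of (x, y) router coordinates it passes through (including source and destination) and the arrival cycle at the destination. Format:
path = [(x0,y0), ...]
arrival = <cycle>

path = [(1,2), (2,2), (2,1), (2,0)]
arrival = 19

[0] x=1 y=2 t=13
[1] x=2 y=2 t=15 →E
[2] x=2 y=1 t=17 →S
[3] x=2 y=0 t=19 →S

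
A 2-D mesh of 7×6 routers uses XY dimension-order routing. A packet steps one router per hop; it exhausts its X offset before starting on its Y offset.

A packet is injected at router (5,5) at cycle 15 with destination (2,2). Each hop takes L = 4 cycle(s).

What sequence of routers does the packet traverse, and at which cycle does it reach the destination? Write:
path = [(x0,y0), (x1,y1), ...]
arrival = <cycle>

#0 — 5,5 | c15
#1 — 4,5 | c19 | W
#2 — 3,5 | c23 | W
#3 — 2,5 | c27 | W
#4 — 2,4 | c31 | S
#5 — 2,3 | c35 | S
#6 — 2,2 | c39 | S

path = [(5,5), (4,5), (3,5), (2,5), (2,4), (2,3), (2,2)]
arrival = 39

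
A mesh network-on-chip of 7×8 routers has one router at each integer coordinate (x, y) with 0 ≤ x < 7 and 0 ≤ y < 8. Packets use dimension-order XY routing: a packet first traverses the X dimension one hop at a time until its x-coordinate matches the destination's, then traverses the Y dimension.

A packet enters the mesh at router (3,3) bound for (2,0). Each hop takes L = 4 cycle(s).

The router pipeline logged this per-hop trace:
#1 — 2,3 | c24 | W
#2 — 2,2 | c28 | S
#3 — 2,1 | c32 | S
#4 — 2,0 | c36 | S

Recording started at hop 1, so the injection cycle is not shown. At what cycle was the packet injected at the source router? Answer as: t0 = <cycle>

The first recorded entry is hop 1 at cycle 24.
Therefore t0 = 24 − L = 20.

t0 = 20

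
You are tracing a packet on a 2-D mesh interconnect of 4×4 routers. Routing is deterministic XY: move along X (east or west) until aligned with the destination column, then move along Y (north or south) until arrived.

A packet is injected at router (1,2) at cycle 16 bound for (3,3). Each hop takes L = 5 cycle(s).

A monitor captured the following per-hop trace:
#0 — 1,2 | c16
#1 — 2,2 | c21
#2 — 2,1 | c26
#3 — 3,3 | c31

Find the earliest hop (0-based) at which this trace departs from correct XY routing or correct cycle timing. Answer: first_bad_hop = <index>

[1] (+1,+0) / 5c ⇒ ok
[2] (+0,-1) / 5c ⇒ BAD: Y-move but x=2≠3

first_bad_hop = 2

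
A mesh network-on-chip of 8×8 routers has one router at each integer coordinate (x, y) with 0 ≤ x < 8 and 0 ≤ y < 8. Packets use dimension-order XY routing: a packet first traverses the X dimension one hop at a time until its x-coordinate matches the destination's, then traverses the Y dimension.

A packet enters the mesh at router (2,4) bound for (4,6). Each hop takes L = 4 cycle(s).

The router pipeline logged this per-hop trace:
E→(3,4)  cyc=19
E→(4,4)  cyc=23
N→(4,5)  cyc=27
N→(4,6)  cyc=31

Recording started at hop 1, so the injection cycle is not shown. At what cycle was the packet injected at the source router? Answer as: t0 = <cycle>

The first recorded entry is hop 1 at cycle 19.
So t0 = 19 − 1·4 = 15.

t0 = 15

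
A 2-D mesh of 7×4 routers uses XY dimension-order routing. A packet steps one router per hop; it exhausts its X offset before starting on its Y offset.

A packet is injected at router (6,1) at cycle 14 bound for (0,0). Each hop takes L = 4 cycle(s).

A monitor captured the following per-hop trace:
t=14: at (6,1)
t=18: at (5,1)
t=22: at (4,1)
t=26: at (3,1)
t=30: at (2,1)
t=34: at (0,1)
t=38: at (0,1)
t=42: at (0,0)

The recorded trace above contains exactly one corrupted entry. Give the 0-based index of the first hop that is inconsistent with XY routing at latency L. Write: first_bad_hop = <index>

first_bad_hop = 5

check 1→ d=(-1,0) cyc+4: ok
check 2→ d=(-1,0) cyc+4: ok
check 3→ d=(-1,0) cyc+4: ok
check 4→ d=(-1,0) cyc+4: ok
check 5→ d=(-2,0) cyc+4: BAD: non-unit step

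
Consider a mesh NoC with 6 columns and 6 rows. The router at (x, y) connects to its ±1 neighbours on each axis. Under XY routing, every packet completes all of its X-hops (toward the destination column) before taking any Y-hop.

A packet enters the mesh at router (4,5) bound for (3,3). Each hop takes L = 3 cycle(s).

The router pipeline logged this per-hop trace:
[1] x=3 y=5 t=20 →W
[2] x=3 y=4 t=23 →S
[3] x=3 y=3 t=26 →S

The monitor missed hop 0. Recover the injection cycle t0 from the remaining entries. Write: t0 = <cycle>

Hop 1 reached at cycle 20; hop k is at t0 + k·L.
t0 = cyc[1] − L = 20 − 3 = 17.

t0 = 17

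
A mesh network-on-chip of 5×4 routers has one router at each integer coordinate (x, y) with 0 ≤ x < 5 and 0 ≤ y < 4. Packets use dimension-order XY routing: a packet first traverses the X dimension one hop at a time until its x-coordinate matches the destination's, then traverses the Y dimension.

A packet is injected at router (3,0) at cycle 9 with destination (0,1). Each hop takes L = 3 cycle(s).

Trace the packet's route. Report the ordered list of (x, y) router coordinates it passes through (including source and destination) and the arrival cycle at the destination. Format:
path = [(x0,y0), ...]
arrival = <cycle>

path = [(3,0), (2,0), (1,0), (0,0), (0,1)]
arrival = 21

t=9: at (3,0)
t=12: at (2,0) after W
t=15: at (1,0) after W
t=18: at (0,0) after W
t=21: at (0,1) after N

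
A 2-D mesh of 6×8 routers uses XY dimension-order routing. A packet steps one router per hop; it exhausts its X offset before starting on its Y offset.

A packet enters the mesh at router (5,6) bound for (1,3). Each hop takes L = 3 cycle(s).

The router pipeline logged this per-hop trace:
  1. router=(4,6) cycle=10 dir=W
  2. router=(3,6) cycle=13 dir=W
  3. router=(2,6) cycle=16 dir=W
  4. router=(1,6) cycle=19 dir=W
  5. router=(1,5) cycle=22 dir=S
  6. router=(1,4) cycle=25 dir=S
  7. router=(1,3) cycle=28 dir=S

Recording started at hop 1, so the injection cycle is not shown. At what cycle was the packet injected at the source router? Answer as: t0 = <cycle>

t0 = 7

Hop 1 reached at cycle 10; hop k is at t0 + k·L.
Subtract one hop: t0 = 10 − 3 = 7.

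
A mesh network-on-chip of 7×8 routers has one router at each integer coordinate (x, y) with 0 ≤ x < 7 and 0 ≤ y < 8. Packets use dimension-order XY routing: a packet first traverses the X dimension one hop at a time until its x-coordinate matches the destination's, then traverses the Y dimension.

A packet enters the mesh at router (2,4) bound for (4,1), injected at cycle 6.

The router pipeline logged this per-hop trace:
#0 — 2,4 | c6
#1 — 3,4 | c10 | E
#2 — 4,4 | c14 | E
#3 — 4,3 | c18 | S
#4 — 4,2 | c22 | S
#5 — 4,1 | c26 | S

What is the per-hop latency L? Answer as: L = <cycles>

Between hops 0 and 1 the cycle counter advances 10 − 6 = 4.
Per-hop latency L = Δcyc = 4.

L = 4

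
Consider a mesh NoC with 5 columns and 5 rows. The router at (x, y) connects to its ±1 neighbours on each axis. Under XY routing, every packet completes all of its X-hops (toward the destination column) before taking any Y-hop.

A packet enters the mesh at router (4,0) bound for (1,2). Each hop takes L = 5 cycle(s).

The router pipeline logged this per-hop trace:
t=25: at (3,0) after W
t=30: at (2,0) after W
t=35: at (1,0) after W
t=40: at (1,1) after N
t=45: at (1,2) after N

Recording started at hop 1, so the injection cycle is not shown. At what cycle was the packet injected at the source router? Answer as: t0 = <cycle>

t0 = 20

The first recorded entry is hop 1 at cycle 25.
t0 = cyc[1] − L = 25 − 5 = 20.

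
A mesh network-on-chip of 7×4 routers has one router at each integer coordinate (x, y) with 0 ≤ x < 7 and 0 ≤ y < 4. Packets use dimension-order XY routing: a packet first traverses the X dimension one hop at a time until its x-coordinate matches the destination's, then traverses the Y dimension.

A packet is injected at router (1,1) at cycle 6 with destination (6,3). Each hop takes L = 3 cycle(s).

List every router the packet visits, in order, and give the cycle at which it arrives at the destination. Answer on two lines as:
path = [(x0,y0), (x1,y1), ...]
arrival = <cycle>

#0 — 1,1 | c6
#1 — 2,1 | c9 | E
#2 — 3,1 | c12 | E
#3 — 4,1 | c15 | E
#4 — 5,1 | c18 | E
#5 — 6,1 | c21 | E
#6 — 6,2 | c24 | N
#7 — 6,3 | c27 | N

path = [(1,1), (2,1), (3,1), (4,1), (5,1), (6,1), (6,2), (6,3)]
arrival = 27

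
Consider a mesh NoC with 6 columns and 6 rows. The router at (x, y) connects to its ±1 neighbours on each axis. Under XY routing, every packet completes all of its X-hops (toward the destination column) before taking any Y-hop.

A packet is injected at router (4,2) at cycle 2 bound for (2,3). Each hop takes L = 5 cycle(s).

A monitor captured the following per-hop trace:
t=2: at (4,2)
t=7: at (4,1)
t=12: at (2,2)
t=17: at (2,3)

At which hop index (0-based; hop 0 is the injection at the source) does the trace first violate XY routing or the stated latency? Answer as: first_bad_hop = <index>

first_bad_hop = 1

check 1→ d=(0,-1) cyc+5: BAD: Y-move but x=4≠2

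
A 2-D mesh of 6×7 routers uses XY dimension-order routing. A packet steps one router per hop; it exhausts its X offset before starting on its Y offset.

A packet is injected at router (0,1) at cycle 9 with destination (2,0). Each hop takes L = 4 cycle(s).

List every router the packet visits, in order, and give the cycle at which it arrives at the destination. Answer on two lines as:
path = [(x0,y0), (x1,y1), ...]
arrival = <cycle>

  0. router=(0,1) cycle=9 (inject)
  1. router=(1,1) cycle=13 dir=E
  2. router=(2,1) cycle=17 dir=E
  3. router=(2,0) cycle=21 dir=S

path = [(0,1), (1,1), (2,1), (2,0)]
arrival = 21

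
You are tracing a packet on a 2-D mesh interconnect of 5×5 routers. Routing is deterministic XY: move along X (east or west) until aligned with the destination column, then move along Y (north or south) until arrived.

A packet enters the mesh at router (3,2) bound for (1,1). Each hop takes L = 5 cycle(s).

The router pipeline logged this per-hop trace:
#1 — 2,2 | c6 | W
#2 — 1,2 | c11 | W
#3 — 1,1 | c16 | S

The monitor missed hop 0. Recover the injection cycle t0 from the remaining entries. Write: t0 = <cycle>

cyc[1] = 6 and cyc[k] = t0 + k·L for every k.
t0 = cyc[1] − L = 6 − 5 = 1.

t0 = 1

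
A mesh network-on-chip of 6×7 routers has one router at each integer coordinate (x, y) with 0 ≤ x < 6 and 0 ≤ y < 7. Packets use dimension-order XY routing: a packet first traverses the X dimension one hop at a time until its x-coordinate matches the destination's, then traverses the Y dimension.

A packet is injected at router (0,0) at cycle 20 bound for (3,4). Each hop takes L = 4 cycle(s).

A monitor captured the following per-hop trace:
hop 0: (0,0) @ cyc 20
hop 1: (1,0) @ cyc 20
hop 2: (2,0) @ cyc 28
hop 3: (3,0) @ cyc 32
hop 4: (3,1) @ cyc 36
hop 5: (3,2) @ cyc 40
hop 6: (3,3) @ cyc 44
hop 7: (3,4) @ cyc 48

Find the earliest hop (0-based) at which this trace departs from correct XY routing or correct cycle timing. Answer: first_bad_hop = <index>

first_bad_hop = 1

  1: Δx=+1 Δy=+0 Δt=0 [BAD: Δcyc=0≠L]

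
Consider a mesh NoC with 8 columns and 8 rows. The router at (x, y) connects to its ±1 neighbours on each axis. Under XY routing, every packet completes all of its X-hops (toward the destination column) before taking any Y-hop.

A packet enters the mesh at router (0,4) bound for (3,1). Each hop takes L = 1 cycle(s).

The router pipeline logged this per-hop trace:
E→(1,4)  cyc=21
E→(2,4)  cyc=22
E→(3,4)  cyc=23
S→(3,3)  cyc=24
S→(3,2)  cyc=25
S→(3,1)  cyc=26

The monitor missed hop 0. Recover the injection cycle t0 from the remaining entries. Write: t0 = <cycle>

At hop 1 the cycle is 21; in general cyc_k = t0 + kL.
t0 = cyc[1] − L = 21 − 1 = 20.

t0 = 20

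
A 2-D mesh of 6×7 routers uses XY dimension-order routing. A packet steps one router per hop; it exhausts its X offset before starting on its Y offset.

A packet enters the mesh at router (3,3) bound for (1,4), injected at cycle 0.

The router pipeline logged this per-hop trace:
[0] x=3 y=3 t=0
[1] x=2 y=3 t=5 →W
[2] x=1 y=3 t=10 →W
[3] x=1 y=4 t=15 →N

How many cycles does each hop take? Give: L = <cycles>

L = 5

From hop 0 (0) to hop 1 (5): +5 cycles.
Each hop adds L, hence L = 5.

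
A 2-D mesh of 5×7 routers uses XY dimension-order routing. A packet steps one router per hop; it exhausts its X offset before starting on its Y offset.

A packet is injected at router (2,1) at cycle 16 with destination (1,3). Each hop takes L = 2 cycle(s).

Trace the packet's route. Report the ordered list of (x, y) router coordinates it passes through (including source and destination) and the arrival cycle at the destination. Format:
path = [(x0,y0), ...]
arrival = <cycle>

path = [(2,1), (1,1), (1,2), (1,3)]
arrival = 22

src (2,1)  cyc=16
W→(1,1)  cyc=18
N→(1,2)  cyc=20
N→(1,3)  cyc=22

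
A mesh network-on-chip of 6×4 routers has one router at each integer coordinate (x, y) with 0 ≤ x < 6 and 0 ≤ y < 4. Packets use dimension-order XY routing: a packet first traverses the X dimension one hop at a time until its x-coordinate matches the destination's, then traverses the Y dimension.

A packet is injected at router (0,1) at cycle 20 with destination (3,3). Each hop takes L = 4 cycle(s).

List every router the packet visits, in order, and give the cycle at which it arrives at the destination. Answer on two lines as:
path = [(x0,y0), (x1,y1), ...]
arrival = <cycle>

[0] x=0 y=1 t=20
[1] x=1 y=1 t=24 →E
[2] x=2 y=1 t=28 →E
[3] x=3 y=1 t=32 →E
[4] x=3 y=2 t=36 →N
[5] x=3 y=3 t=40 →N

path = [(0,1), (1,1), (2,1), (3,1), (3,2), (3,3)]
arrival = 40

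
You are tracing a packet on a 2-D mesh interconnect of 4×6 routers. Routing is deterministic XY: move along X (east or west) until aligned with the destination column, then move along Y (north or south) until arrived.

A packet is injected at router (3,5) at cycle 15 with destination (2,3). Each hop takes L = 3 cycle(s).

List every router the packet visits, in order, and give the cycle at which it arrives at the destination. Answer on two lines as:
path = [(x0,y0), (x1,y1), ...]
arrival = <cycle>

path = [(3,5), (2,5), (2,4), (2,3)]
arrival = 24

#0 — 3,5 | c15
#1 — 2,5 | c18 | W
#2 — 2,4 | c21 | S
#3 — 2,3 | c24 | S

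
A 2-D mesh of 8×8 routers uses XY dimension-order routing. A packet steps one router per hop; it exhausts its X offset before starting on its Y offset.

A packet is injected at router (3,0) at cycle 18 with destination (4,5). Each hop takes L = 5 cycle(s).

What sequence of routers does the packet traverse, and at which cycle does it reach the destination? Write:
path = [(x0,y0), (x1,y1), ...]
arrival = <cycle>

path = [(3,0), (4,0), (4,1), (4,2), (4,3), (4,4), (4,5)]
arrival = 48

#0 — 3,0 | c18
#1 — 4,0 | c23 | E
#2 — 4,1 | c28 | N
#3 — 4,2 | c33 | N
#4 — 4,3 | c38 | N
#5 — 4,4 | c43 | N
#6 — 4,5 | c48 | N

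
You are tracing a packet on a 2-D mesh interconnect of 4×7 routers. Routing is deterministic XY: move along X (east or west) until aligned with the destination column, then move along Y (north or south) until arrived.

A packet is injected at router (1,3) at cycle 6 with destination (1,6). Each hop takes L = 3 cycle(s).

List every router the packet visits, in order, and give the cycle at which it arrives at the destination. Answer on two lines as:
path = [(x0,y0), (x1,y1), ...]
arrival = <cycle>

path = [(1,3), (1,4), (1,5), (1,6)]
arrival = 15

[0] x=1 y=3 t=6
[1] x=1 y=4 t=9 →N
[2] x=1 y=5 t=12 →N
[3] x=1 y=6 t=15 →N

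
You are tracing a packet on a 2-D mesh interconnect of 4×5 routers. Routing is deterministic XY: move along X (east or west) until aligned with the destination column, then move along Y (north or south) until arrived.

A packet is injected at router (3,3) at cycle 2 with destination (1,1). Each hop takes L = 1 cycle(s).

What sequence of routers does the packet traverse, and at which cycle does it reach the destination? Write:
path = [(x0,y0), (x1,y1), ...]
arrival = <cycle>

hop 0: (3,3) @ cyc 2
hop 1: (2,3) @ cyc 3  [W]
hop 2: (1,3) @ cyc 4  [W]
hop 3: (1,2) @ cyc 5  [S]
hop 4: (1,1) @ cyc 6  [S]

path = [(3,3), (2,3), (1,3), (1,2), (1,1)]
arrival = 6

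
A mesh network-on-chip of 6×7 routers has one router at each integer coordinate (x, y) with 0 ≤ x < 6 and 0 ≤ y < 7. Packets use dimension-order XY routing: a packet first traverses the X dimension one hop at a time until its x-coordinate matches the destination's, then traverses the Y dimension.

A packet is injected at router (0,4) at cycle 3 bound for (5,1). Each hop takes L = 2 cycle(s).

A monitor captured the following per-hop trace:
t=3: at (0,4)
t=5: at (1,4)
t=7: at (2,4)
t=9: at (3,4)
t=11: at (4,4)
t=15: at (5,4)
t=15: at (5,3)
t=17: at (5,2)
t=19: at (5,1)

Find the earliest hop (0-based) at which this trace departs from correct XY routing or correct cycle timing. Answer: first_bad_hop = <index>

hop 1: step (+1,+0), +2 cyc — ok
hop 2: step (+1,+0), +2 cyc — ok
hop 3: step (+1,+0), +2 cyc — ok
hop 4: step (+1,+0), +2 cyc — ok
hop 5: step (+1,+0), +4 cyc — BAD: Δcyc=4≠L

first_bad_hop = 5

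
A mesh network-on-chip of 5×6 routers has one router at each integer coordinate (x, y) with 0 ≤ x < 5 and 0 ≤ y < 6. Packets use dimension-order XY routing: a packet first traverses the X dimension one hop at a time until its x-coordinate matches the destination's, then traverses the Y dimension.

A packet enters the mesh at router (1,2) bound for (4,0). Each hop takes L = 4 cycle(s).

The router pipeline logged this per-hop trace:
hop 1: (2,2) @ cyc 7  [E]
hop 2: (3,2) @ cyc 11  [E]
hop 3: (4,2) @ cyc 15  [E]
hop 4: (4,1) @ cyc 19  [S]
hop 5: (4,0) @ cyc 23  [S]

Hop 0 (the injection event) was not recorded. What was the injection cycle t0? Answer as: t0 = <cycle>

At hop 1 the cycle is 7; in general cyc_k = t0 + kL.
Subtract one hop: t0 = 7 − 4 = 3.

t0 = 3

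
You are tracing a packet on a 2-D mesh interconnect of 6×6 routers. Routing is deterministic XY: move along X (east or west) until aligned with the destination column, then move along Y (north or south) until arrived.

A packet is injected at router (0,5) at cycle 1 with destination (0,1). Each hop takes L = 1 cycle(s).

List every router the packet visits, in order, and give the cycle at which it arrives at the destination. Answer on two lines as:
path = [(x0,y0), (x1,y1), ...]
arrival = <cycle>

t=1: at (0,5)
t=2: at (0,4) after S
t=3: at (0,3) after S
t=4: at (0,2) after S
t=5: at (0,1) after S

path = [(0,5), (0,4), (0,3), (0,2), (0,1)]
arrival = 5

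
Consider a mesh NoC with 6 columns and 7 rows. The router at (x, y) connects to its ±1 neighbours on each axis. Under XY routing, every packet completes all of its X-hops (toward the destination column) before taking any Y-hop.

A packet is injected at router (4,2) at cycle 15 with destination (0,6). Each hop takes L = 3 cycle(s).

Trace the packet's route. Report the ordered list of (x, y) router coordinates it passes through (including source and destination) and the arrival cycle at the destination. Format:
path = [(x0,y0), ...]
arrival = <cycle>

t=15: at (4,2)
t=18: at (3,2) after W
t=21: at (2,2) after W
t=24: at (1,2) after W
t=27: at (0,2) after W
t=30: at (0,3) after N
t=33: at (0,4) after N
t=36: at (0,5) after N
t=39: at (0,6) after N

path = [(4,2), (3,2), (2,2), (1,2), (0,2), (0,3), (0,4), (0,5), (0,6)]
arrival = 39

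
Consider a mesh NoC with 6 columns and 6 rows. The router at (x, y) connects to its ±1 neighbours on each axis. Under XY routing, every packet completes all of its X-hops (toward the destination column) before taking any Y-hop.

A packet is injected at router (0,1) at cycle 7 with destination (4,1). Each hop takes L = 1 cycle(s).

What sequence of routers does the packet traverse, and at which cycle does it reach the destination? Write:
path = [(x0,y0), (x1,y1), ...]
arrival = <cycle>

path = [(0,1), (1,1), (2,1), (3,1), (4,1)]
arrival = 11

  0. router=(0,1) cycle=7 (inject)
  1. router=(1,1) cycle=8 dir=E
  2. router=(2,1) cycle=9 dir=E
  3. router=(3,1) cycle=10 dir=E
  4. router=(4,1) cycle=11 dir=E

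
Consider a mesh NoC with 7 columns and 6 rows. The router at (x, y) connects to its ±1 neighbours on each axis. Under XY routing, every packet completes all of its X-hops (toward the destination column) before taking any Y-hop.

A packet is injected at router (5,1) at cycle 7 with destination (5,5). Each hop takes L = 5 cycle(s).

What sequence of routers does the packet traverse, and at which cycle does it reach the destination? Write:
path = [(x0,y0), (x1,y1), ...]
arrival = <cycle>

path = [(5,1), (5,2), (5,3), (5,4), (5,5)]
arrival = 27

src (5,1)  cyc=7
N→(5,2)  cyc=12
N→(5,3)  cyc=17
N→(5,4)  cyc=22
N→(5,5)  cyc=27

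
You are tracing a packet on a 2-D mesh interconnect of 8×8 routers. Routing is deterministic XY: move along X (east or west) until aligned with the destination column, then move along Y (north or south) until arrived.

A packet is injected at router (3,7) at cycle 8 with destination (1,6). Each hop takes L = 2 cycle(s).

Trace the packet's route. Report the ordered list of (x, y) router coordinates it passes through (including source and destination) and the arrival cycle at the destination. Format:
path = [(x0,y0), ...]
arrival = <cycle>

  0. router=(3,7) cycle=8 (inject)
  1. router=(2,7) cycle=10 dir=W
  2. router=(1,7) cycle=12 dir=W
  3. router=(1,6) cycle=14 dir=S

path = [(3,7), (2,7), (1,7), (1,6)]
arrival = 14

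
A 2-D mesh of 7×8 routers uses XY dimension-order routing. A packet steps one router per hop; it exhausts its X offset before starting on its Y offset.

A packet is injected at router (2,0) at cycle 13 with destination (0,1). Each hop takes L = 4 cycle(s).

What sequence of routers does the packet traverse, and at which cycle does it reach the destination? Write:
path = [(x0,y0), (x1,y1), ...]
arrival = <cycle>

path = [(2,0), (1,0), (0,0), (0,1)]
arrival = 25

[0] x=2 y=0 t=13
[1] x=1 y=0 t=17 →W
[2] x=0 y=0 t=21 →W
[3] x=0 y=1 t=25 →N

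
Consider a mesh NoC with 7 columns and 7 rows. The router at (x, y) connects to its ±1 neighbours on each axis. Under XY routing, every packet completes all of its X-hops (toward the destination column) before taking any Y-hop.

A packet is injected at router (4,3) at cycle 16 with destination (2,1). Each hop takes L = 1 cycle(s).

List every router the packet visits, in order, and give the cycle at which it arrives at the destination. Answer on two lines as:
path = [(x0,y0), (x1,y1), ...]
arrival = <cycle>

path = [(4,3), (3,3), (2,3), (2,2), (2,1)]
arrival = 20

t=16: at (4,3)
t=17: at (3,3) after W
t=18: at (2,3) after W
t=19: at (2,2) after S
t=20: at (2,1) after S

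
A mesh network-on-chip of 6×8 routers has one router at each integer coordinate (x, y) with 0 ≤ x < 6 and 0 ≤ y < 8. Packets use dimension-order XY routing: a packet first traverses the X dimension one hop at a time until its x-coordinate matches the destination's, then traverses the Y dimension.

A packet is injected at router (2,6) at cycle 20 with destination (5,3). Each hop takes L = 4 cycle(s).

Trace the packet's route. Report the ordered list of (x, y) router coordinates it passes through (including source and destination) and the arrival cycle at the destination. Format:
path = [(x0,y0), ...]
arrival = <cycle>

path = [(2,6), (3,6), (4,6), (5,6), (5,5), (5,4), (5,3)]
arrival = 44

hop 0: (2,6) @ cyc 20
hop 1: (3,6) @ cyc 24  [E]
hop 2: (4,6) @ cyc 28  [E]
hop 3: (5,6) @ cyc 32  [E]
hop 4: (5,5) @ cyc 36  [S]
hop 5: (5,4) @ cyc 40  [S]
hop 6: (5,3) @ cyc 44  [S]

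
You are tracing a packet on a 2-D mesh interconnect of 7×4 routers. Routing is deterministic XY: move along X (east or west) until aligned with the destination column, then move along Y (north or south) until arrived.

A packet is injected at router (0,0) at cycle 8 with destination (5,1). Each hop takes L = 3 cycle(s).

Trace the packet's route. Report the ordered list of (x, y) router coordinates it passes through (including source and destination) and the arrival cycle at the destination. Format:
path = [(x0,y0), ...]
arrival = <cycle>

hop 0: (0,0) @ cyc 8
hop 1: (1,0) @ cyc 11  [E]
hop 2: (2,0) @ cyc 14  [E]
hop 3: (3,0) @ cyc 17  [E]
hop 4: (4,0) @ cyc 20  [E]
hop 5: (5,0) @ cyc 23  [E]
hop 6: (5,1) @ cyc 26  [N]

path = [(0,0), (1,0), (2,0), (3,0), (4,0), (5,0), (5,1)]
arrival = 26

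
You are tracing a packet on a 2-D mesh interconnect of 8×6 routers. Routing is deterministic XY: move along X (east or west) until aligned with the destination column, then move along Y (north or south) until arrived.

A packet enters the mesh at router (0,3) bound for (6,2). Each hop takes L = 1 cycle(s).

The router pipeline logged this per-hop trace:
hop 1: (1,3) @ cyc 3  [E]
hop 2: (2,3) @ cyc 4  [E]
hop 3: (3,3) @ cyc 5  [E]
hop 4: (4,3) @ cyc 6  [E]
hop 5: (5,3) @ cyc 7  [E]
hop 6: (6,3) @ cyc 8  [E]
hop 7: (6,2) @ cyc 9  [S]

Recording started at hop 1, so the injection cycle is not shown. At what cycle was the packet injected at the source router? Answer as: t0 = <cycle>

At hop 1 the cycle is 3; in general cyc_k = t0 + kL.
Subtract one hop: t0 = 3 − 1 = 2.

t0 = 2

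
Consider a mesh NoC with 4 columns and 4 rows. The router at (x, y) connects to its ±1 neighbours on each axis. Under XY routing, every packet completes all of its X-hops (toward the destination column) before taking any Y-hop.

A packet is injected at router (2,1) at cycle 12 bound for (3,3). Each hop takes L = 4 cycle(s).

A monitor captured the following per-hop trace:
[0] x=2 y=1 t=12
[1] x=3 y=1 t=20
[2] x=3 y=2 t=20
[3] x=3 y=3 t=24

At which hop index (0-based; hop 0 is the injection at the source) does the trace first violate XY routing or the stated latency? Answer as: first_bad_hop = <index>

  1: Δx=+1 Δy=+0 Δt=8 [BAD: Δcyc=8≠L]

first_bad_hop = 1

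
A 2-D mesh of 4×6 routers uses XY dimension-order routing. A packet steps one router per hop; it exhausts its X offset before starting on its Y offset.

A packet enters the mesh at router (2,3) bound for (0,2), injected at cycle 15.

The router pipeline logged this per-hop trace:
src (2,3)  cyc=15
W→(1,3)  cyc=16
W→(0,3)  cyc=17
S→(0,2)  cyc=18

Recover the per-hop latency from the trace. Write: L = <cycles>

L = 1

cyc[1] − cyc[0] = 16 − 15 = 1.
That increment is L by definition: L = 1.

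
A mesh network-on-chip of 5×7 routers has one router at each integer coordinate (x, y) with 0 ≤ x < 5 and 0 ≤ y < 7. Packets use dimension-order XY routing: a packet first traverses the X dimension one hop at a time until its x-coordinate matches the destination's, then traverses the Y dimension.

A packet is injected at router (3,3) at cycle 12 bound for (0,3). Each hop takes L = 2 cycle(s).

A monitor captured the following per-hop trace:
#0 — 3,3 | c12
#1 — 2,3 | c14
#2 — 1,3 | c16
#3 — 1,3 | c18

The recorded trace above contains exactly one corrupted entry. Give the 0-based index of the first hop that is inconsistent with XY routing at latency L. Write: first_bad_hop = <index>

first_bad_hop = 3

check 1→ d=(-1,0) cyc+2: ok
check 2→ d=(-1,0) cyc+2: ok
check 3→ d=(0,0) cyc+2: BAD: non-unit step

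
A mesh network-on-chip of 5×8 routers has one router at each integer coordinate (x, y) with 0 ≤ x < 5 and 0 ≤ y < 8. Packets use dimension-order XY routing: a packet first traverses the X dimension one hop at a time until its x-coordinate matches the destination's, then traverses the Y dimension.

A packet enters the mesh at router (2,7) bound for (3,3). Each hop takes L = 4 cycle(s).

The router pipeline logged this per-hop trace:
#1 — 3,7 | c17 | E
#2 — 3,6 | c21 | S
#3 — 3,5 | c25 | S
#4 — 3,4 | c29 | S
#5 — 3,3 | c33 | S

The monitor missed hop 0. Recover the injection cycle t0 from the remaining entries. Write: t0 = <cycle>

t0 = 13

At hop 1 the cycle is 17; in general cyc_k = t0 + kL.
So t0 = 17 − 1·4 = 13.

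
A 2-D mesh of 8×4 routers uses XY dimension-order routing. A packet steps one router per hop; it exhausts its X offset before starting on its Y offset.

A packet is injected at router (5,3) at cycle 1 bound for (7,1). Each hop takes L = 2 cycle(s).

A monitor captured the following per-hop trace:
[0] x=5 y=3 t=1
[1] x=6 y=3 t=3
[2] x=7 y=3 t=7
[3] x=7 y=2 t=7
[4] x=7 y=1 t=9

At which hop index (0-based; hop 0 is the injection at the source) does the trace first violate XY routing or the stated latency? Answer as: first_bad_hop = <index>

first_bad_hop = 2

[1] (+1,+0) / 2c ⇒ ok
[2] (+1,+0) / 4c ⇒ BAD: Δcyc=4≠L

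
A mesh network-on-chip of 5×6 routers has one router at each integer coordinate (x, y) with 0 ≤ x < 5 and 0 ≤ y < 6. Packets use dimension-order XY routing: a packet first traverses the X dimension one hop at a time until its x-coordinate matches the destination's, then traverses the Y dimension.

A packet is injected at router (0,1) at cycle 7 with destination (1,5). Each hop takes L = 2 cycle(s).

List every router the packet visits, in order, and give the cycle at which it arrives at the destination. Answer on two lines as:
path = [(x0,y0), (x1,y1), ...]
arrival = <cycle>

  0. router=(0,1) cycle=7 (inject)
  1. router=(1,1) cycle=9 dir=E
  2. router=(1,2) cycle=11 dir=N
  3. router=(1,3) cycle=13 dir=N
  4. router=(1,4) cycle=15 dir=N
  5. router=(1,5) cycle=17 dir=N

path = [(0,1), (1,1), (1,2), (1,3), (1,4), (1,5)]
arrival = 17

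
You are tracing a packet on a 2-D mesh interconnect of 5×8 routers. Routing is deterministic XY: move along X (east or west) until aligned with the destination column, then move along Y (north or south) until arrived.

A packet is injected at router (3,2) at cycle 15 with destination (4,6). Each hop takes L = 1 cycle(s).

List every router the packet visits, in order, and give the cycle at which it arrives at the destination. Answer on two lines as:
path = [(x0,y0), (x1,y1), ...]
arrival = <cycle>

path = [(3,2), (4,2), (4,3), (4,4), (4,5), (4,6)]
arrival = 20

hop 0: (3,2) @ cyc 15
hop 1: (4,2) @ cyc 16  [E]
hop 2: (4,3) @ cyc 17  [N]
hop 3: (4,4) @ cyc 18  [N]
hop 4: (4,5) @ cyc 19  [N]
hop 5: (4,6) @ cyc 20  [N]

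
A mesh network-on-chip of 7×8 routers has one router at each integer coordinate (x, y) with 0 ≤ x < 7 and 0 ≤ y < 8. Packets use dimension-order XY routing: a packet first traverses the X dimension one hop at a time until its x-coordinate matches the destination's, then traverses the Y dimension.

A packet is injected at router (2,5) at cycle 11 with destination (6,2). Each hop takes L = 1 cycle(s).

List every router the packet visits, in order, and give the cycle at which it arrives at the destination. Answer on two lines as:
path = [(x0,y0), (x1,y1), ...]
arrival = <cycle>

path = [(2,5), (3,5), (4,5), (5,5), (6,5), (6,4), (6,3), (6,2)]
arrival = 18

[0] x=2 y=5 t=11
[1] x=3 y=5 t=12 →E
[2] x=4 y=5 t=13 →E
[3] x=5 y=5 t=14 →E
[4] x=6 y=5 t=15 →E
[5] x=6 y=4 t=16 →S
[6] x=6 y=3 t=17 →S
[7] x=6 y=2 t=18 →S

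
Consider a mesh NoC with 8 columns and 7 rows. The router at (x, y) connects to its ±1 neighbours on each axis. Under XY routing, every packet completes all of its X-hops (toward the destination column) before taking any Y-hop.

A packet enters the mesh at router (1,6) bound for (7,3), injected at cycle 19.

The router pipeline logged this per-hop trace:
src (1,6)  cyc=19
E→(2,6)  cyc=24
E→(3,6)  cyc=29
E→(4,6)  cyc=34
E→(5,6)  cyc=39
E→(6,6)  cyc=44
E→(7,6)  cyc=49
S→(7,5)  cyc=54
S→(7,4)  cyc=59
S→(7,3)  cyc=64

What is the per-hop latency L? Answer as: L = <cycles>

L = 5

Between hops 0 and 1 the cycle counter advances 24 − 19 = 5.
Per-hop latency L = Δcyc = 5.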